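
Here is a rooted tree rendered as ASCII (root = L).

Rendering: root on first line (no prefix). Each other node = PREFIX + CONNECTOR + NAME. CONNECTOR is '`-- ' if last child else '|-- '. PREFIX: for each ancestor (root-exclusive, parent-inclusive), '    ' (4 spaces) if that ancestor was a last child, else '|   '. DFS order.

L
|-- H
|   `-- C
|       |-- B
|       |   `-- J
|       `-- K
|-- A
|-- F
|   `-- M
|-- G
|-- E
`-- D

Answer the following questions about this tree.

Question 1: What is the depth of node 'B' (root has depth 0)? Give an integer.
Answer: 3

Derivation:
Path from root to B: L -> H -> C -> B
Depth = number of edges = 3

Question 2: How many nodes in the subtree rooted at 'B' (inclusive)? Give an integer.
Answer: 2

Derivation:
Subtree rooted at B contains: B, J
Count = 2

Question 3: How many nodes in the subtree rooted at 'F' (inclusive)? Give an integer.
Subtree rooted at F contains: F, M
Count = 2

Answer: 2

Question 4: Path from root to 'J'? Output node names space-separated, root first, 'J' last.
Walk down from root: L -> H -> C -> B -> J

Answer: L H C B J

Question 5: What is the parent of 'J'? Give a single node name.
Scan adjacency: J appears as child of B

Answer: B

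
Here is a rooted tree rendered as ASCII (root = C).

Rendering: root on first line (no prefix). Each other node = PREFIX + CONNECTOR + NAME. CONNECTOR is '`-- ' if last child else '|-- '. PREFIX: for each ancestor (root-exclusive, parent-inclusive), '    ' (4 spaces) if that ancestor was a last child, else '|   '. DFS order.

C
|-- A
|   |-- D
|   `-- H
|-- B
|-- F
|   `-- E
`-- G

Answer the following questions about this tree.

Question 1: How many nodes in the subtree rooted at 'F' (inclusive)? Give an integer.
Answer: 2

Derivation:
Subtree rooted at F contains: E, F
Count = 2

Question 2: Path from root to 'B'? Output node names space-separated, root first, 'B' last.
Answer: C B

Derivation:
Walk down from root: C -> B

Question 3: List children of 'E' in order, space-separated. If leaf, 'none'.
Answer: none

Derivation:
Node E's children (from adjacency): (leaf)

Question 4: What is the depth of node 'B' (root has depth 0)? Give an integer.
Answer: 1

Derivation:
Path from root to B: C -> B
Depth = number of edges = 1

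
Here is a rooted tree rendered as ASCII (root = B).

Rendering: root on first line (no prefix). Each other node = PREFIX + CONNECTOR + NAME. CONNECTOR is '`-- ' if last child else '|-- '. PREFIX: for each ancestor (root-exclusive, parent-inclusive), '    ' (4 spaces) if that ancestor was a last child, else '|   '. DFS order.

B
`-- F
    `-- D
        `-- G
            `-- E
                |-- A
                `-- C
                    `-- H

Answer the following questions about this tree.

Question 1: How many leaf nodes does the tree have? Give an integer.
Leaves (nodes with no children): A, H

Answer: 2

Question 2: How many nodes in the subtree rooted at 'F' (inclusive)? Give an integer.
Answer: 7

Derivation:
Subtree rooted at F contains: A, C, D, E, F, G, H
Count = 7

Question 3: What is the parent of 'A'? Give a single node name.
Scan adjacency: A appears as child of E

Answer: E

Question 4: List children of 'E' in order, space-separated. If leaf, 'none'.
Answer: A C

Derivation:
Node E's children (from adjacency): A, C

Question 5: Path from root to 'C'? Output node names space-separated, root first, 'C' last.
Walk down from root: B -> F -> D -> G -> E -> C

Answer: B F D G E C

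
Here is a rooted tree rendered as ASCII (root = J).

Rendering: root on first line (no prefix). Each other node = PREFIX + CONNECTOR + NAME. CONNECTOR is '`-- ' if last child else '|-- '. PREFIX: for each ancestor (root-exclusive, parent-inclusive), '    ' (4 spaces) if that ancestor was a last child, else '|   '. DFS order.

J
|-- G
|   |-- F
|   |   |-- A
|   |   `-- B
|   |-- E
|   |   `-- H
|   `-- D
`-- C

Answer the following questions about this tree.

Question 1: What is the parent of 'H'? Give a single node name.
Scan adjacency: H appears as child of E

Answer: E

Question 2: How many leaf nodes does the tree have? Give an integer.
Answer: 5

Derivation:
Leaves (nodes with no children): A, B, C, D, H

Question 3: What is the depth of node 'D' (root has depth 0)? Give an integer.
Path from root to D: J -> G -> D
Depth = number of edges = 2

Answer: 2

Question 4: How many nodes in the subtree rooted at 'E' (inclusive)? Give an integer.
Answer: 2

Derivation:
Subtree rooted at E contains: E, H
Count = 2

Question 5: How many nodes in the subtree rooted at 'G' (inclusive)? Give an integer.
Answer: 7

Derivation:
Subtree rooted at G contains: A, B, D, E, F, G, H
Count = 7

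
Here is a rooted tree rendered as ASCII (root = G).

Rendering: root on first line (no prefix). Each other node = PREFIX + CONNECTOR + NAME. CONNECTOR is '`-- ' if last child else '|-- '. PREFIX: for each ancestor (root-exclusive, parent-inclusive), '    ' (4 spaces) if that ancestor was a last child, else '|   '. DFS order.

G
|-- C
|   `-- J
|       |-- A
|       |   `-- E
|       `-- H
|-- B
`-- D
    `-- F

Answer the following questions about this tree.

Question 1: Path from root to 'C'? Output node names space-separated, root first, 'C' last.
Walk down from root: G -> C

Answer: G C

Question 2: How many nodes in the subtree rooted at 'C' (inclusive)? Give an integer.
Answer: 5

Derivation:
Subtree rooted at C contains: A, C, E, H, J
Count = 5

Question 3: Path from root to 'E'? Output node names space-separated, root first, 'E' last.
Walk down from root: G -> C -> J -> A -> E

Answer: G C J A E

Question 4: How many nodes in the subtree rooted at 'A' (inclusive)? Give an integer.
Subtree rooted at A contains: A, E
Count = 2

Answer: 2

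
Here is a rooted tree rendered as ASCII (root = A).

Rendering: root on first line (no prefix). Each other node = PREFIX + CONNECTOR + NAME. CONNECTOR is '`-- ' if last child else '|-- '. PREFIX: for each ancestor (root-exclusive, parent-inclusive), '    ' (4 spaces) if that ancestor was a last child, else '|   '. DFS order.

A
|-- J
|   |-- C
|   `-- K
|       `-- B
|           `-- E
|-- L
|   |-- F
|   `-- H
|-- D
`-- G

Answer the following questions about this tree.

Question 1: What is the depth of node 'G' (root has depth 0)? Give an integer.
Path from root to G: A -> G
Depth = number of edges = 1

Answer: 1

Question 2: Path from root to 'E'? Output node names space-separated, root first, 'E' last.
Answer: A J K B E

Derivation:
Walk down from root: A -> J -> K -> B -> E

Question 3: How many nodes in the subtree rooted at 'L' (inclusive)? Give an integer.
Answer: 3

Derivation:
Subtree rooted at L contains: F, H, L
Count = 3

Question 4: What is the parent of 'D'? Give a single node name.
Answer: A

Derivation:
Scan adjacency: D appears as child of A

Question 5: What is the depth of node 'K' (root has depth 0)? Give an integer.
Path from root to K: A -> J -> K
Depth = number of edges = 2

Answer: 2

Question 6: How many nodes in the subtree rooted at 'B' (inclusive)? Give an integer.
Subtree rooted at B contains: B, E
Count = 2

Answer: 2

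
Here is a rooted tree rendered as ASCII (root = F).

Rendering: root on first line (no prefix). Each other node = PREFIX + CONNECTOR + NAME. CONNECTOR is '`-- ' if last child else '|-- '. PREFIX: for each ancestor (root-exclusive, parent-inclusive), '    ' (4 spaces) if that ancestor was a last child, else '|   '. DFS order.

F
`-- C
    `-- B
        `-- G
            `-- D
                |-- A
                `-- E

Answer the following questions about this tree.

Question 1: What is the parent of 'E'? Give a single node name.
Answer: D

Derivation:
Scan adjacency: E appears as child of D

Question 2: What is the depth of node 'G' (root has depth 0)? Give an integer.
Path from root to G: F -> C -> B -> G
Depth = number of edges = 3

Answer: 3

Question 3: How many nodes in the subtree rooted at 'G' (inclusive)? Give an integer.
Answer: 4

Derivation:
Subtree rooted at G contains: A, D, E, G
Count = 4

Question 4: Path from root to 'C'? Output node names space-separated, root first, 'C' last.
Answer: F C

Derivation:
Walk down from root: F -> C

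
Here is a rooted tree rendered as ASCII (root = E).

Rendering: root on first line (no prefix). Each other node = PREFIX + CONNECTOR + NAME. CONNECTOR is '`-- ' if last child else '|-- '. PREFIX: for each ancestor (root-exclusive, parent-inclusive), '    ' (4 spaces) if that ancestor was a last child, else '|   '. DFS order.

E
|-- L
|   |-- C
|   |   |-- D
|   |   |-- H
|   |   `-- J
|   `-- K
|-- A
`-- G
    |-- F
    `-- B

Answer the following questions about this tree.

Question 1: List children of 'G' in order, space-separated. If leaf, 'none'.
Node G's children (from adjacency): F, B

Answer: F B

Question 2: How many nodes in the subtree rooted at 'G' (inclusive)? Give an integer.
Subtree rooted at G contains: B, F, G
Count = 3

Answer: 3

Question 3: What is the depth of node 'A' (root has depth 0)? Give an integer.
Path from root to A: E -> A
Depth = number of edges = 1

Answer: 1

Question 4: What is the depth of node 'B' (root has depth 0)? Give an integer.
Answer: 2

Derivation:
Path from root to B: E -> G -> B
Depth = number of edges = 2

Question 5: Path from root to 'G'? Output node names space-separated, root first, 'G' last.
Walk down from root: E -> G

Answer: E G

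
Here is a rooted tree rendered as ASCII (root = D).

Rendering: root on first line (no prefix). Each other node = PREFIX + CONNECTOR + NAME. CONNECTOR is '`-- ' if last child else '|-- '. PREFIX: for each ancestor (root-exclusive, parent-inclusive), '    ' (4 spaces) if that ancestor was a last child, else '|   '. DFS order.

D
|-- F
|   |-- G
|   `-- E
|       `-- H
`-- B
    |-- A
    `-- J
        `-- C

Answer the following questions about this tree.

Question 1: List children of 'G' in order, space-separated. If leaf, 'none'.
Answer: none

Derivation:
Node G's children (from adjacency): (leaf)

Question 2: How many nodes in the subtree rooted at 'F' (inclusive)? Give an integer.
Answer: 4

Derivation:
Subtree rooted at F contains: E, F, G, H
Count = 4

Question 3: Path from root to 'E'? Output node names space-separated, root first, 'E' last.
Walk down from root: D -> F -> E

Answer: D F E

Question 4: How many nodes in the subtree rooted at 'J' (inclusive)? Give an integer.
Answer: 2

Derivation:
Subtree rooted at J contains: C, J
Count = 2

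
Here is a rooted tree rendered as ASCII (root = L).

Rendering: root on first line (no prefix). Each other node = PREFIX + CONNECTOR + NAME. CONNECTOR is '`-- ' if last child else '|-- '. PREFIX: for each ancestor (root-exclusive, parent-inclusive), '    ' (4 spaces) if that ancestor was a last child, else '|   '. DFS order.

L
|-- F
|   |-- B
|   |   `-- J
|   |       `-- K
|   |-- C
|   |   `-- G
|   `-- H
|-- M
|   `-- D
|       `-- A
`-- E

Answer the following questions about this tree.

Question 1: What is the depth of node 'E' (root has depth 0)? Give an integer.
Path from root to E: L -> E
Depth = number of edges = 1

Answer: 1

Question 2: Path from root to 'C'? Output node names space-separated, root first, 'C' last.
Answer: L F C

Derivation:
Walk down from root: L -> F -> C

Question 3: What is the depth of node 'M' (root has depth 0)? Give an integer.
Path from root to M: L -> M
Depth = number of edges = 1

Answer: 1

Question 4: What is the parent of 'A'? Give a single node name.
Answer: D

Derivation:
Scan adjacency: A appears as child of D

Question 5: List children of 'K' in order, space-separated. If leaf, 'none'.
Node K's children (from adjacency): (leaf)

Answer: none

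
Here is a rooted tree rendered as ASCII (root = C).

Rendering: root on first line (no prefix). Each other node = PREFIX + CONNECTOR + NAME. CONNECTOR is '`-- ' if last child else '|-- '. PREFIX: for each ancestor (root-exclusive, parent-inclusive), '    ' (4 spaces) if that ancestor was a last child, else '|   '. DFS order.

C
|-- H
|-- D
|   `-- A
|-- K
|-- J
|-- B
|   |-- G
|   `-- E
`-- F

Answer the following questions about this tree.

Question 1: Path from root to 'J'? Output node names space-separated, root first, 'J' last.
Walk down from root: C -> J

Answer: C J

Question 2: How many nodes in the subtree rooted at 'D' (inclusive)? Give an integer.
Answer: 2

Derivation:
Subtree rooted at D contains: A, D
Count = 2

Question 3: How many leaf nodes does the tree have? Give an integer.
Leaves (nodes with no children): A, E, F, G, H, J, K

Answer: 7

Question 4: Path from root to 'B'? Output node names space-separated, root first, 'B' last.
Answer: C B

Derivation:
Walk down from root: C -> B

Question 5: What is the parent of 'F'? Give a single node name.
Scan adjacency: F appears as child of C

Answer: C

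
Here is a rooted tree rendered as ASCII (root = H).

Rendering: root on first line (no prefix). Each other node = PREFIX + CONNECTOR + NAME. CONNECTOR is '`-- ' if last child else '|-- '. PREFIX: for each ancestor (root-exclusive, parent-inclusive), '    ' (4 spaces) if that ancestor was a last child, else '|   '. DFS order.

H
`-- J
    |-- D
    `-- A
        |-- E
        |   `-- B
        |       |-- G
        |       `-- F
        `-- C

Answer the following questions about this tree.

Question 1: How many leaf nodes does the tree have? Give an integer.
Answer: 4

Derivation:
Leaves (nodes with no children): C, D, F, G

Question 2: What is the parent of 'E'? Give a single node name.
Scan adjacency: E appears as child of A

Answer: A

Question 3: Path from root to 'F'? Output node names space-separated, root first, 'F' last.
Walk down from root: H -> J -> A -> E -> B -> F

Answer: H J A E B F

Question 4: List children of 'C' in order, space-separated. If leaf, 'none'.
Node C's children (from adjacency): (leaf)

Answer: none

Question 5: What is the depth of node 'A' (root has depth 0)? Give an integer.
Answer: 2

Derivation:
Path from root to A: H -> J -> A
Depth = number of edges = 2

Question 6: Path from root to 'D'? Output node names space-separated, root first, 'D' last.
Answer: H J D

Derivation:
Walk down from root: H -> J -> D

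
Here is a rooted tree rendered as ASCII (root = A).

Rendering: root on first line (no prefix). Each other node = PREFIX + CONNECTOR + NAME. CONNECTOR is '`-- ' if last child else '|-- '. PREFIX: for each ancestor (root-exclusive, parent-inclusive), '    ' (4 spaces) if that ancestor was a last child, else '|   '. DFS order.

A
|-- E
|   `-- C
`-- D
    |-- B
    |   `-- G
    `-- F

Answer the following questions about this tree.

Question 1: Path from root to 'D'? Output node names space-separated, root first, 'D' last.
Answer: A D

Derivation:
Walk down from root: A -> D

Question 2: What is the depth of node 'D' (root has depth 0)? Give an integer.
Path from root to D: A -> D
Depth = number of edges = 1

Answer: 1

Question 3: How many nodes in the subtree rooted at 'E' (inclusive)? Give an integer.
Answer: 2

Derivation:
Subtree rooted at E contains: C, E
Count = 2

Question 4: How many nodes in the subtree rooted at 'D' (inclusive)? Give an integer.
Subtree rooted at D contains: B, D, F, G
Count = 4

Answer: 4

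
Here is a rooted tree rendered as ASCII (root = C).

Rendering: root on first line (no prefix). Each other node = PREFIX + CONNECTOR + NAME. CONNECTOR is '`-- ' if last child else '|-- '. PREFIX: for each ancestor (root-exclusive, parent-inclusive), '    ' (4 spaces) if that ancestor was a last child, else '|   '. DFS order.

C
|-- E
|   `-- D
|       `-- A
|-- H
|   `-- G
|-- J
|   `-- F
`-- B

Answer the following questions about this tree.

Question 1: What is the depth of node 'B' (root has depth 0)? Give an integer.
Path from root to B: C -> B
Depth = number of edges = 1

Answer: 1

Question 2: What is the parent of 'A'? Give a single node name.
Answer: D

Derivation:
Scan adjacency: A appears as child of D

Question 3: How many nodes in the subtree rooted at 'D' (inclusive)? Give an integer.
Answer: 2

Derivation:
Subtree rooted at D contains: A, D
Count = 2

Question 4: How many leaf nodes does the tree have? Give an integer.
Leaves (nodes with no children): A, B, F, G

Answer: 4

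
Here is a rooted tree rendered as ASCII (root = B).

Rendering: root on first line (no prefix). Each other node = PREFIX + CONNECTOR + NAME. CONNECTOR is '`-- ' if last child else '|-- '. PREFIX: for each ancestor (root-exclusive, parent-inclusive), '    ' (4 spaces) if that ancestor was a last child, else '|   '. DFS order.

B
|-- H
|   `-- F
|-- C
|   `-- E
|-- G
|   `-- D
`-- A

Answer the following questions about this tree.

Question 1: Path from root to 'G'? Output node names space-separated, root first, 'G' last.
Walk down from root: B -> G

Answer: B G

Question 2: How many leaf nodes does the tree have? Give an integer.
Leaves (nodes with no children): A, D, E, F

Answer: 4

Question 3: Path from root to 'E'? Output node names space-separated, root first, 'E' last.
Answer: B C E

Derivation:
Walk down from root: B -> C -> E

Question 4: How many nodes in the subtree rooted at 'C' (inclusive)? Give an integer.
Answer: 2

Derivation:
Subtree rooted at C contains: C, E
Count = 2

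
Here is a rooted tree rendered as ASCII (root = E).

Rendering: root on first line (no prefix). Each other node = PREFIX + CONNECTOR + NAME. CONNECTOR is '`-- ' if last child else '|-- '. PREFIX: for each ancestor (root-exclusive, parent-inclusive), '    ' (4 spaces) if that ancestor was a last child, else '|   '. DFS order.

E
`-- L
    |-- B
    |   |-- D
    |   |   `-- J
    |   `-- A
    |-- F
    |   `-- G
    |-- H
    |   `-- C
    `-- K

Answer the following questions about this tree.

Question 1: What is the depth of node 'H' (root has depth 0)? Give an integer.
Path from root to H: E -> L -> H
Depth = number of edges = 2

Answer: 2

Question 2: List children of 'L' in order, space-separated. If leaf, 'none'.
Node L's children (from adjacency): B, F, H, K

Answer: B F H K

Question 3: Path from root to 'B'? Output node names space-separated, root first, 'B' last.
Walk down from root: E -> L -> B

Answer: E L B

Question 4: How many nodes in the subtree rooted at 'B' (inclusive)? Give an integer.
Subtree rooted at B contains: A, B, D, J
Count = 4

Answer: 4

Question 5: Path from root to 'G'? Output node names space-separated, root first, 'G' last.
Walk down from root: E -> L -> F -> G

Answer: E L F G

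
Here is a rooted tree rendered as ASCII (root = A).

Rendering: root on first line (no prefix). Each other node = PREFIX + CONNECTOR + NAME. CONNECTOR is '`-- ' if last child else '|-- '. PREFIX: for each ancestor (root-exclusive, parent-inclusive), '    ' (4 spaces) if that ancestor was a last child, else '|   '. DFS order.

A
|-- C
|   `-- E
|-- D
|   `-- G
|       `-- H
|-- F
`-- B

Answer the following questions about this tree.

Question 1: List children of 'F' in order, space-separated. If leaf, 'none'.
Answer: none

Derivation:
Node F's children (from adjacency): (leaf)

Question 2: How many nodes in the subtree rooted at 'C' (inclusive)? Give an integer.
Subtree rooted at C contains: C, E
Count = 2

Answer: 2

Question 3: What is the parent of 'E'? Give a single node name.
Answer: C

Derivation:
Scan adjacency: E appears as child of C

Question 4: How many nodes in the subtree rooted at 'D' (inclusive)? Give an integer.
Subtree rooted at D contains: D, G, H
Count = 3

Answer: 3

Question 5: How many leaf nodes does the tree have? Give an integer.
Leaves (nodes with no children): B, E, F, H

Answer: 4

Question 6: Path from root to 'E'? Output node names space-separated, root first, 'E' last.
Walk down from root: A -> C -> E

Answer: A C E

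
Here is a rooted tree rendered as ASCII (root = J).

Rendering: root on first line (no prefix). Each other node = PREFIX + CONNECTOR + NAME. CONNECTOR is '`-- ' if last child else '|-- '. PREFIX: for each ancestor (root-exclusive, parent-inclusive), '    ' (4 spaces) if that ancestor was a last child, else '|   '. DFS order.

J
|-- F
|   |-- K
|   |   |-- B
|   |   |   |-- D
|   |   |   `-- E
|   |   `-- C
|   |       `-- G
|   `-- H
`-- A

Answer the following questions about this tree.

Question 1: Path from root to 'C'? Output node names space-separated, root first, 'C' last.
Walk down from root: J -> F -> K -> C

Answer: J F K C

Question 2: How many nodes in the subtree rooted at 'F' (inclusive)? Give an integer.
Subtree rooted at F contains: B, C, D, E, F, G, H, K
Count = 8

Answer: 8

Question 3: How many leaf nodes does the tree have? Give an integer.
Answer: 5

Derivation:
Leaves (nodes with no children): A, D, E, G, H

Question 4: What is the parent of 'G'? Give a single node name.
Answer: C

Derivation:
Scan adjacency: G appears as child of C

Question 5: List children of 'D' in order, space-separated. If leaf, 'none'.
Node D's children (from adjacency): (leaf)

Answer: none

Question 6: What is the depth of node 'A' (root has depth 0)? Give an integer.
Path from root to A: J -> A
Depth = number of edges = 1

Answer: 1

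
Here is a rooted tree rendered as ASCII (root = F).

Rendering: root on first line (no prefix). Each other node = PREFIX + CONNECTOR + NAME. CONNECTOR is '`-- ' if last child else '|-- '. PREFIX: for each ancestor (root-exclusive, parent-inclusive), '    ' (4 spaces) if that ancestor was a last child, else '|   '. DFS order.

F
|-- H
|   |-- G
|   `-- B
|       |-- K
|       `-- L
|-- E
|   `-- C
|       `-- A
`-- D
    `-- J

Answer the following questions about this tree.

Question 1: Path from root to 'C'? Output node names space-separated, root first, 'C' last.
Answer: F E C

Derivation:
Walk down from root: F -> E -> C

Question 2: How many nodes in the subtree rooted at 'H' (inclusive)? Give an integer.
Subtree rooted at H contains: B, G, H, K, L
Count = 5

Answer: 5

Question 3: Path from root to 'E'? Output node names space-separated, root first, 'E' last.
Walk down from root: F -> E

Answer: F E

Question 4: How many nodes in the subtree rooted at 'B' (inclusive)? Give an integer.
Answer: 3

Derivation:
Subtree rooted at B contains: B, K, L
Count = 3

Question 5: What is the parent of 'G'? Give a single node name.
Scan adjacency: G appears as child of H

Answer: H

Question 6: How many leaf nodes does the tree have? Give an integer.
Answer: 5

Derivation:
Leaves (nodes with no children): A, G, J, K, L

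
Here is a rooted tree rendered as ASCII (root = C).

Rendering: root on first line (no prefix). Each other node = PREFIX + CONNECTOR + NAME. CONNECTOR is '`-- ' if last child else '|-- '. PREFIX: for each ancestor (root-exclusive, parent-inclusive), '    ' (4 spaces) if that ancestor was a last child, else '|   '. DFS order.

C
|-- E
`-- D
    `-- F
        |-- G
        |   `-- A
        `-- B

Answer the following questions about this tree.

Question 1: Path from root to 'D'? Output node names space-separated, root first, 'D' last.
Answer: C D

Derivation:
Walk down from root: C -> D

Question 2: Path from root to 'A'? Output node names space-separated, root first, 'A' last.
Walk down from root: C -> D -> F -> G -> A

Answer: C D F G A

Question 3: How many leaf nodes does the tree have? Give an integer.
Leaves (nodes with no children): A, B, E

Answer: 3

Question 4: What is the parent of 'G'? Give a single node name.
Scan adjacency: G appears as child of F

Answer: F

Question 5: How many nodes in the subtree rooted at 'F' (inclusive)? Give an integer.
Subtree rooted at F contains: A, B, F, G
Count = 4

Answer: 4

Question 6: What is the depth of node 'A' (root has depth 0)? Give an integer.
Path from root to A: C -> D -> F -> G -> A
Depth = number of edges = 4

Answer: 4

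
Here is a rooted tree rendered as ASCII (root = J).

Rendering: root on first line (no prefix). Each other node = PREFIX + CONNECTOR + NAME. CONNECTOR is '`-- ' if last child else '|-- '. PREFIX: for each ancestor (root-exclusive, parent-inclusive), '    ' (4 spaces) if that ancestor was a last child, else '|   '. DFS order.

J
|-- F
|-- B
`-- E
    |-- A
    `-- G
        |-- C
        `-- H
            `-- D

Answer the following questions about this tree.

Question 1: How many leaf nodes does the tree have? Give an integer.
Leaves (nodes with no children): A, B, C, D, F

Answer: 5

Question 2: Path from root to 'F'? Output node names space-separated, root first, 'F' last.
Walk down from root: J -> F

Answer: J F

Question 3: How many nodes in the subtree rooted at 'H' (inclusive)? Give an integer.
Subtree rooted at H contains: D, H
Count = 2

Answer: 2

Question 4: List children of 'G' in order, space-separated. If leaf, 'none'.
Node G's children (from adjacency): C, H

Answer: C H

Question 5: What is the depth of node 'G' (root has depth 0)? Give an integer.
Path from root to G: J -> E -> G
Depth = number of edges = 2

Answer: 2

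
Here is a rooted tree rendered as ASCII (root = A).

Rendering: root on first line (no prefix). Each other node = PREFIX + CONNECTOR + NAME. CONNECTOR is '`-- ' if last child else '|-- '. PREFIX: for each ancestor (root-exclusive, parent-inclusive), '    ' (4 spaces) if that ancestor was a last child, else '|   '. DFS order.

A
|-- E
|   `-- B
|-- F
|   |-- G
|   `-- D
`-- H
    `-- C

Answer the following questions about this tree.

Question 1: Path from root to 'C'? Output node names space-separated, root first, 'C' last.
Walk down from root: A -> H -> C

Answer: A H C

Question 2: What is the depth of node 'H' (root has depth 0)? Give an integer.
Path from root to H: A -> H
Depth = number of edges = 1

Answer: 1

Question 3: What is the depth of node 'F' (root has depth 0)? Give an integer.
Answer: 1

Derivation:
Path from root to F: A -> F
Depth = number of edges = 1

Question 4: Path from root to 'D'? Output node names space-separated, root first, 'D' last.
Walk down from root: A -> F -> D

Answer: A F D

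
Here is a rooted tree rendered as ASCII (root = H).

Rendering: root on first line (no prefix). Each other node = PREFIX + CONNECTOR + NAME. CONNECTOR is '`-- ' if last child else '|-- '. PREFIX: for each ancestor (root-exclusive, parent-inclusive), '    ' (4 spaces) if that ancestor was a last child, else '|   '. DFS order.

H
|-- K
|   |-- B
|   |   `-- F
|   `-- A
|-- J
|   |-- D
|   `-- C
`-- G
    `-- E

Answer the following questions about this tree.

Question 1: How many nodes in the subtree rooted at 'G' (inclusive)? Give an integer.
Subtree rooted at G contains: E, G
Count = 2

Answer: 2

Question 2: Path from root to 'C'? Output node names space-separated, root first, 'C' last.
Walk down from root: H -> J -> C

Answer: H J C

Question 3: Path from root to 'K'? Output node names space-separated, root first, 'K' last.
Walk down from root: H -> K

Answer: H K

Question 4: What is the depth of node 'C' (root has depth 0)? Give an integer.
Path from root to C: H -> J -> C
Depth = number of edges = 2

Answer: 2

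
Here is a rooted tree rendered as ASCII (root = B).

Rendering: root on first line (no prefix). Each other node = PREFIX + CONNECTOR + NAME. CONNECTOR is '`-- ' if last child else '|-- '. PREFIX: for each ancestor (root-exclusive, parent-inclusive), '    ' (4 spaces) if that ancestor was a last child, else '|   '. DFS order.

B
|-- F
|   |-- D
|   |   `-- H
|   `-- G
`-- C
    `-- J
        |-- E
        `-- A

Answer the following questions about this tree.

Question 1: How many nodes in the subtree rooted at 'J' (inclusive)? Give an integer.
Answer: 3

Derivation:
Subtree rooted at J contains: A, E, J
Count = 3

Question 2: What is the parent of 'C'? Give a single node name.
Scan adjacency: C appears as child of B

Answer: B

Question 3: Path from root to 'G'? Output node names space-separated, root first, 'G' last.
Answer: B F G

Derivation:
Walk down from root: B -> F -> G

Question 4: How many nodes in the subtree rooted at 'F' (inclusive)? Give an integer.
Subtree rooted at F contains: D, F, G, H
Count = 4

Answer: 4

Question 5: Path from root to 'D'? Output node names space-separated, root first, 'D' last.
Walk down from root: B -> F -> D

Answer: B F D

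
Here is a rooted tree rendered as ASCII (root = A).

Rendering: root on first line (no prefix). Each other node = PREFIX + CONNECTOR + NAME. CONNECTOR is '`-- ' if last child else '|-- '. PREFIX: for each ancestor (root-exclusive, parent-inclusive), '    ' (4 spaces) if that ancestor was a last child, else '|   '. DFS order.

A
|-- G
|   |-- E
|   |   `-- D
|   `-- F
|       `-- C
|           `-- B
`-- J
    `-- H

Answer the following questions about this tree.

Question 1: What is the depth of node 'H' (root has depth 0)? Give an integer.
Path from root to H: A -> J -> H
Depth = number of edges = 2

Answer: 2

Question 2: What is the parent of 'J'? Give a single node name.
Answer: A

Derivation:
Scan adjacency: J appears as child of A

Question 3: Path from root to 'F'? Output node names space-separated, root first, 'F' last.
Answer: A G F

Derivation:
Walk down from root: A -> G -> F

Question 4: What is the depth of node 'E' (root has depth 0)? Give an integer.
Answer: 2

Derivation:
Path from root to E: A -> G -> E
Depth = number of edges = 2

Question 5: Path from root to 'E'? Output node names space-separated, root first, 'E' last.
Walk down from root: A -> G -> E

Answer: A G E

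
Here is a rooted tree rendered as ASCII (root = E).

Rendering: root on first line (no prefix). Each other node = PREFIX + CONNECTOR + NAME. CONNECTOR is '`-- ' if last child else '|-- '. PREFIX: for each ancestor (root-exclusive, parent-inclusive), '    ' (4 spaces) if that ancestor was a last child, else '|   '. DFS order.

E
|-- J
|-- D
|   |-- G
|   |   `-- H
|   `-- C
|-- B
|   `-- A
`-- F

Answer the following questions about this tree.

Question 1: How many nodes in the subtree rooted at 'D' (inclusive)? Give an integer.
Answer: 4

Derivation:
Subtree rooted at D contains: C, D, G, H
Count = 4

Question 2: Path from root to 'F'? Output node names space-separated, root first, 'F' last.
Answer: E F

Derivation:
Walk down from root: E -> F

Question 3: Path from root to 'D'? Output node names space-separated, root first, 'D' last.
Walk down from root: E -> D

Answer: E D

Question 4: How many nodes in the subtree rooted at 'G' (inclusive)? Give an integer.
Subtree rooted at G contains: G, H
Count = 2

Answer: 2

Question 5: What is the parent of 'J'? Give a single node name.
Scan adjacency: J appears as child of E

Answer: E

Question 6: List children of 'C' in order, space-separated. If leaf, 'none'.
Node C's children (from adjacency): (leaf)

Answer: none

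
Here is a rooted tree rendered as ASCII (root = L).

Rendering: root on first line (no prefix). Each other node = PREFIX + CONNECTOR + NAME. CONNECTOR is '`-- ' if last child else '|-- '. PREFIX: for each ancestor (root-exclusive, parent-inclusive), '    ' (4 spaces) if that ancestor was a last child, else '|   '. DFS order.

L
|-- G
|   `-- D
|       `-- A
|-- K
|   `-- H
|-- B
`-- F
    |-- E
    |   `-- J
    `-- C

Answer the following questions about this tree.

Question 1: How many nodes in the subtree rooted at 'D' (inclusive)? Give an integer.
Answer: 2

Derivation:
Subtree rooted at D contains: A, D
Count = 2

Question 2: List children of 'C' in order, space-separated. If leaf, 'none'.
Node C's children (from adjacency): (leaf)

Answer: none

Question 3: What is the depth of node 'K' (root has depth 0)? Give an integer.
Path from root to K: L -> K
Depth = number of edges = 1

Answer: 1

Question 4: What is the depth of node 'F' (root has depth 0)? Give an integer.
Path from root to F: L -> F
Depth = number of edges = 1

Answer: 1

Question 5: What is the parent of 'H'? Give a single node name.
Answer: K

Derivation:
Scan adjacency: H appears as child of K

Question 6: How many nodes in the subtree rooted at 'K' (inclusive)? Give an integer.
Subtree rooted at K contains: H, K
Count = 2

Answer: 2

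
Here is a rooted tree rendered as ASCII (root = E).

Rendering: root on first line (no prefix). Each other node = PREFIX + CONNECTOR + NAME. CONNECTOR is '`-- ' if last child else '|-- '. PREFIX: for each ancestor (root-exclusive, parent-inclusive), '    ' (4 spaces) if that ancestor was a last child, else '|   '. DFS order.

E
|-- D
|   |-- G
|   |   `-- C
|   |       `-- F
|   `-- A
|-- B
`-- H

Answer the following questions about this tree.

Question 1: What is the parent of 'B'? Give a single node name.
Answer: E

Derivation:
Scan adjacency: B appears as child of E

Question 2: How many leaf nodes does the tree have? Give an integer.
Answer: 4

Derivation:
Leaves (nodes with no children): A, B, F, H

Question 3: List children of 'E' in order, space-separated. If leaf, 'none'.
Node E's children (from adjacency): D, B, H

Answer: D B H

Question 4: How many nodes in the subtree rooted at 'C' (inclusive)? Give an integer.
Answer: 2

Derivation:
Subtree rooted at C contains: C, F
Count = 2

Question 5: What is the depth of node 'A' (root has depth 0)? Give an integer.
Path from root to A: E -> D -> A
Depth = number of edges = 2

Answer: 2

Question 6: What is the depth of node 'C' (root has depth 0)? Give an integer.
Answer: 3

Derivation:
Path from root to C: E -> D -> G -> C
Depth = number of edges = 3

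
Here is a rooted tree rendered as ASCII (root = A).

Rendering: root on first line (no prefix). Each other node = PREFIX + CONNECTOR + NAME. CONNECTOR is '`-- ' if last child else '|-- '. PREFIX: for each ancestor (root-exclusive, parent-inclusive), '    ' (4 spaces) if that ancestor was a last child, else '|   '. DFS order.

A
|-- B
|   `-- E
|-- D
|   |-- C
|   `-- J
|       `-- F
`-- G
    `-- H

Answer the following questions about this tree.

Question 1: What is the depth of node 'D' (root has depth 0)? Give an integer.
Answer: 1

Derivation:
Path from root to D: A -> D
Depth = number of edges = 1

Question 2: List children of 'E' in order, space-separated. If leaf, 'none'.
Node E's children (from adjacency): (leaf)

Answer: none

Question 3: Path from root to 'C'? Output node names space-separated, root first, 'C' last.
Walk down from root: A -> D -> C

Answer: A D C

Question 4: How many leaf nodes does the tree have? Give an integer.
Leaves (nodes with no children): C, E, F, H

Answer: 4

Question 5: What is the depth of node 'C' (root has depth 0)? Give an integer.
Answer: 2

Derivation:
Path from root to C: A -> D -> C
Depth = number of edges = 2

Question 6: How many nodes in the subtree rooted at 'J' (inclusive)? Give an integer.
Answer: 2

Derivation:
Subtree rooted at J contains: F, J
Count = 2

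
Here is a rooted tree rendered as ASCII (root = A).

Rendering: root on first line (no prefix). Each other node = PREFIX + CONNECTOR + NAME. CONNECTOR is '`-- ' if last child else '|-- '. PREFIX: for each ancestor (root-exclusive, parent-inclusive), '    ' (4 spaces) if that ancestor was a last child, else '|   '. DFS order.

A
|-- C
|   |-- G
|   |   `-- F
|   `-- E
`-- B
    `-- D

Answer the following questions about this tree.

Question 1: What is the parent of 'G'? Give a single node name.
Scan adjacency: G appears as child of C

Answer: C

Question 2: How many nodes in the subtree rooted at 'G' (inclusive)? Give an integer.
Answer: 2

Derivation:
Subtree rooted at G contains: F, G
Count = 2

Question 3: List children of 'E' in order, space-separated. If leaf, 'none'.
Node E's children (from adjacency): (leaf)

Answer: none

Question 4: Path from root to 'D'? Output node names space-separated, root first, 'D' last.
Answer: A B D

Derivation:
Walk down from root: A -> B -> D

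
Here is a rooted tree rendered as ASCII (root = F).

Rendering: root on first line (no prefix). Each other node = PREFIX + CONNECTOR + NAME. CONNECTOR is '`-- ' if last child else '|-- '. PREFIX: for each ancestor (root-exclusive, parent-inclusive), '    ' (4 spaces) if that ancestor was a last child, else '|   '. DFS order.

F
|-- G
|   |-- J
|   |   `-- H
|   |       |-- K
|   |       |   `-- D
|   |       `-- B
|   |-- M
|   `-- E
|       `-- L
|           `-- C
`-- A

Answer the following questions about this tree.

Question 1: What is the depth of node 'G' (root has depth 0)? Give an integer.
Path from root to G: F -> G
Depth = number of edges = 1

Answer: 1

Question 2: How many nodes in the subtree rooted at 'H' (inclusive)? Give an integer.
Answer: 4

Derivation:
Subtree rooted at H contains: B, D, H, K
Count = 4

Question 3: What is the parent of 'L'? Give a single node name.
Scan adjacency: L appears as child of E

Answer: E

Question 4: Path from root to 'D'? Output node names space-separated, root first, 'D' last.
Answer: F G J H K D

Derivation:
Walk down from root: F -> G -> J -> H -> K -> D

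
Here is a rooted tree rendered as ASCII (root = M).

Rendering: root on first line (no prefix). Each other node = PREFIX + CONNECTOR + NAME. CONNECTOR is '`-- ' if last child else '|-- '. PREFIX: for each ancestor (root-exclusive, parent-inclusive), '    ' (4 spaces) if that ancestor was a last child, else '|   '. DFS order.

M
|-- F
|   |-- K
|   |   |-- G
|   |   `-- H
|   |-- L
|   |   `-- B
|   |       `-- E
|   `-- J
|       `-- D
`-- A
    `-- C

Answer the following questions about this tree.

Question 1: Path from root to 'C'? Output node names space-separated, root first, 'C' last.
Answer: M A C

Derivation:
Walk down from root: M -> A -> C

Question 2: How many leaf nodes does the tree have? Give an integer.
Answer: 5

Derivation:
Leaves (nodes with no children): C, D, E, G, H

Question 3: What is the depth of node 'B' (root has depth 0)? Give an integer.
Answer: 3

Derivation:
Path from root to B: M -> F -> L -> B
Depth = number of edges = 3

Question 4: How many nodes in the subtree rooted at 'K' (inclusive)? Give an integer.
Answer: 3

Derivation:
Subtree rooted at K contains: G, H, K
Count = 3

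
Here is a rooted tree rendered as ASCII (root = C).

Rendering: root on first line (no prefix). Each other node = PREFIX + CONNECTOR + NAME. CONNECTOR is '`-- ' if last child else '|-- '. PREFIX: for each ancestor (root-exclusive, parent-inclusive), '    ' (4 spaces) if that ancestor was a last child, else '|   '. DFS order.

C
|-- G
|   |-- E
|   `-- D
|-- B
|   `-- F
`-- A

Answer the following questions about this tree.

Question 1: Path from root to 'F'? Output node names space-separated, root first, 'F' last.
Walk down from root: C -> B -> F

Answer: C B F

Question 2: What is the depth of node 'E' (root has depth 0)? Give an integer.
Path from root to E: C -> G -> E
Depth = number of edges = 2

Answer: 2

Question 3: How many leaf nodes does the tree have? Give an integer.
Leaves (nodes with no children): A, D, E, F

Answer: 4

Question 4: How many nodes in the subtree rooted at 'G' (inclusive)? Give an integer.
Answer: 3

Derivation:
Subtree rooted at G contains: D, E, G
Count = 3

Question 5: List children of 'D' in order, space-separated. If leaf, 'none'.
Answer: none

Derivation:
Node D's children (from adjacency): (leaf)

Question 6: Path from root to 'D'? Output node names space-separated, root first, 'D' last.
Answer: C G D

Derivation:
Walk down from root: C -> G -> D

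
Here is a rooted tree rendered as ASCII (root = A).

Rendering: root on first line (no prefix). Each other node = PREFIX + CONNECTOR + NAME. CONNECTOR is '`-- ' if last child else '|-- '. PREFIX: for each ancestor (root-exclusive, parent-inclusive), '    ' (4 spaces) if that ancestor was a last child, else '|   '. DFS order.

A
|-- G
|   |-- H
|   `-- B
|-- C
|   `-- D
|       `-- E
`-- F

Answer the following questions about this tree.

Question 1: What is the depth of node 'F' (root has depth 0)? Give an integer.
Path from root to F: A -> F
Depth = number of edges = 1

Answer: 1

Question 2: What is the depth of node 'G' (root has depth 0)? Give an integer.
Answer: 1

Derivation:
Path from root to G: A -> G
Depth = number of edges = 1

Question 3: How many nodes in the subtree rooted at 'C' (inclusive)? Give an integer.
Subtree rooted at C contains: C, D, E
Count = 3

Answer: 3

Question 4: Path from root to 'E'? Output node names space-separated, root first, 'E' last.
Walk down from root: A -> C -> D -> E

Answer: A C D E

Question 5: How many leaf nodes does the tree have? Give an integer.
Leaves (nodes with no children): B, E, F, H

Answer: 4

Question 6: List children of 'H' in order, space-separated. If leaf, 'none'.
Answer: none

Derivation:
Node H's children (from adjacency): (leaf)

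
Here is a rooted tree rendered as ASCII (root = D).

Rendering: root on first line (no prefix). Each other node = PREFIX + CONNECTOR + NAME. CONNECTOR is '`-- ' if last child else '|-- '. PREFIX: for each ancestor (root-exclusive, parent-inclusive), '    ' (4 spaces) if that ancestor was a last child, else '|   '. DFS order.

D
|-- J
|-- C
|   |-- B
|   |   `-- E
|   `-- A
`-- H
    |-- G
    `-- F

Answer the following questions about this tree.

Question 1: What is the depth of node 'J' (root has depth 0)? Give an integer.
Answer: 1

Derivation:
Path from root to J: D -> J
Depth = number of edges = 1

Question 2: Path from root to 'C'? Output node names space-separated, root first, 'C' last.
Answer: D C

Derivation:
Walk down from root: D -> C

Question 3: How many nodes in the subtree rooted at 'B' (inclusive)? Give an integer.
Subtree rooted at B contains: B, E
Count = 2

Answer: 2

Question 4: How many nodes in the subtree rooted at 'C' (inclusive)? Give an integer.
Subtree rooted at C contains: A, B, C, E
Count = 4

Answer: 4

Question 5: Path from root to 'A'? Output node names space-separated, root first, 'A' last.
Answer: D C A

Derivation:
Walk down from root: D -> C -> A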